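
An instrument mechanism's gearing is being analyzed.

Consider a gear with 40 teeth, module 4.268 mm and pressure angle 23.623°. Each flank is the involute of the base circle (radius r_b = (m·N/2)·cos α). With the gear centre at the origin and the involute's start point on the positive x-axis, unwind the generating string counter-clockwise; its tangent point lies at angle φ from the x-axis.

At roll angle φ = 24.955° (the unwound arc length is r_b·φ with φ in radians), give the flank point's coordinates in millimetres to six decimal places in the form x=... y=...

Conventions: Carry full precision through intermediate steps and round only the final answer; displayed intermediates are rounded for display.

class = single-mesh tooth geometry [base-circle involute, m = 4.268, 40T]
pitch radius r_p = m·N/2 = 4.268·40/2 = 85.360000
base radius r_b = r_p·cos α = 85.360000·cos 23.623° = 78.206998
roll angle φ = 24.955° = 0.43554691 rad
x = r_b·(cos φ + φ·sin φ) = 85.276866
y = r_b·(sin φ − φ·cos φ) = 2.113334

x=85.276866 y=2.113334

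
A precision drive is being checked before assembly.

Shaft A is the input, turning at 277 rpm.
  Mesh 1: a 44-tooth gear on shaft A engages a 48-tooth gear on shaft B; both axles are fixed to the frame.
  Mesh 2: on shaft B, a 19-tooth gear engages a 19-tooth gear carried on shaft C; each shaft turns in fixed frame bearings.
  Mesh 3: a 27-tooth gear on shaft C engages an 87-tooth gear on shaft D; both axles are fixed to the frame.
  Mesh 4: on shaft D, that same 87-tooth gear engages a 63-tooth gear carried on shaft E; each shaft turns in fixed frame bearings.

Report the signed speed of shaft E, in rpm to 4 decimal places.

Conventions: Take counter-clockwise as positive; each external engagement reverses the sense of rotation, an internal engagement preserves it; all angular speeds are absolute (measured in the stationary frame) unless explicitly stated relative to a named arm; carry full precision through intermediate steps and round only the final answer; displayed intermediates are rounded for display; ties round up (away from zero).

+108.8214 rpm

class = fixed-axis compound train [4 meshes; 4 ratios multiply, 4 sense flips]
mesh 1 [44T→48T]: ω = 277.0000×44/48 = 253.9167 rpm, sense flips to −
mesh 2 [19T→19T]: ω = 253.9167×19/19 = 253.9167 rpm, sense flips to +
mesh 3 [27T→87T]: ω = 253.9167×27/87 = 78.8017 rpm, sense flips to −
mesh 4 [87T→63T]: ω = 78.8017×87/63 = 108.8214 rpm, sense flips to +
signed output speed = +108.8214 rpm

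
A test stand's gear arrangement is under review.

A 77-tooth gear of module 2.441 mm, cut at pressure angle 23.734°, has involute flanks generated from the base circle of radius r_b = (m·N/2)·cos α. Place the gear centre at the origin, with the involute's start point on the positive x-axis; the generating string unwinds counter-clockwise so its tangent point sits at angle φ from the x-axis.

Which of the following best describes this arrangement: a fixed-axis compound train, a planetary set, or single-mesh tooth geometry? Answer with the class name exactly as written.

single-mesh tooth geometry

single-mesh involute tooth geometry (77T wheel at module 2.441)
classification: single-mesh tooth geometry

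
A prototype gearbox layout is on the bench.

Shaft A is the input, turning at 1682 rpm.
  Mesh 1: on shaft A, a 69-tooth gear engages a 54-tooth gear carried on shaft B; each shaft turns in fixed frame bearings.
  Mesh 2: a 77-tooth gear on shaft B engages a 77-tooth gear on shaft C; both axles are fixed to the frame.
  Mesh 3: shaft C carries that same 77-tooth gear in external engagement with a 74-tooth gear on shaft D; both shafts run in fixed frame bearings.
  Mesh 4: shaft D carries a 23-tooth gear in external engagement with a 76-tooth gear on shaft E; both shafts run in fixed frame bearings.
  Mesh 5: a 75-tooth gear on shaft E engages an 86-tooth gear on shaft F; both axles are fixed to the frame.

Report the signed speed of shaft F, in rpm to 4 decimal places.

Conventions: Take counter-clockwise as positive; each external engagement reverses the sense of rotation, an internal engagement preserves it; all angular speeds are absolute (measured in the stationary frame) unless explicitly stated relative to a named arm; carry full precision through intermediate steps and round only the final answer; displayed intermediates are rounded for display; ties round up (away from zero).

-590.2247 rpm

topology: fixed-axis compound train — 5 meshes, A→F
mesh 1 [69T→54T]: ω = 1682.0000×69/54 = 2149.2222 rpm, sense flips to −
mesh 2 [77T→77T]: ω = 2149.2222×77/77 = 2149.2222 rpm, sense flips to +
mesh 3 [77T→74T]: ω = 2149.2222×77/74 = 2236.3529 rpm, sense flips to −
mesh 4 [23T→76T]: ω = 2236.3529×23/76 = 676.7910 rpm, sense flips to +
mesh 5 [75T→86T]: ω = 676.7910×75/86 = 590.2247 rpm, sense flips to −
signed output speed = -590.2247 rpm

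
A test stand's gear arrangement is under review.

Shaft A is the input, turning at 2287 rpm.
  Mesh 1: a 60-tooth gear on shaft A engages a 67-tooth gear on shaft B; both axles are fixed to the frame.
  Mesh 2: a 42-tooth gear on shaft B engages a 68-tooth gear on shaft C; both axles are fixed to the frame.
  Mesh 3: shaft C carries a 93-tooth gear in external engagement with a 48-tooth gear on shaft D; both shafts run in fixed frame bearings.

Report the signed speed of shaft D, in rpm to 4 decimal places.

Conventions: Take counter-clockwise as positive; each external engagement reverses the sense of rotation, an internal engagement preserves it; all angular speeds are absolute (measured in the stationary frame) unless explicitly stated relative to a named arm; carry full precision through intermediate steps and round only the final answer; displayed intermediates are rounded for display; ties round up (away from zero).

-2450.8950 rpm

topology: fixed-axis compound train — 3 meshes, A→D
mesh 1 [60T→67T]: ω = 2287.0000×60/67 = 2048.0597 rpm, sense flips to −
mesh 2 [42T→68T]: ω = 2048.0597×42/68 = 1264.9781 rpm, sense flips to +
mesh 3 [93T→48T]: ω = 1264.9781×93/48 = 2450.8950 rpm, sense flips to −
signed output speed = -2450.8950 rpm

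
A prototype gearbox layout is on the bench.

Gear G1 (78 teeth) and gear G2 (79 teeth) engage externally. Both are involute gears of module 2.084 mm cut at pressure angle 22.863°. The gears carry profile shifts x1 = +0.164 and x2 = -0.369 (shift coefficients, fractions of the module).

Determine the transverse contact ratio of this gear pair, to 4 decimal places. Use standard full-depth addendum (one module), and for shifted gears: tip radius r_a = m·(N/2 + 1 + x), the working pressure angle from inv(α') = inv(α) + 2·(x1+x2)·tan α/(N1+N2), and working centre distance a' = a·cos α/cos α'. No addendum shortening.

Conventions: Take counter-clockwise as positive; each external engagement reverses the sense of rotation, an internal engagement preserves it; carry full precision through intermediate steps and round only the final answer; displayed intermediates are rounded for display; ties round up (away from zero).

1.6852

topology: single-mesh involute geometry — m = 2.084, 78T/79T pair
base radii: r_b1 = 74.890673, r_b2 = 75.850810
tip radii: r_a1 = 83.701776, r_a2 = 83.633004
inv(α') = inv(22.863°) + 2·(+0.164-0.369)·tan α/(78+79) = 0.02151998  ⇒  α' = 22.50184°
a' = a·cos α / cos α' = 163.5940·cos 22.863°/cos 22.50184° = 163.163571
action lengths: √(r_a1²−r_b1²) = 37.381472, √(r_a2²−r_b2²) = 35.229732
base pitch p_b = π·m·cos α = 6.032718
CR = (37.381472 + 35.229732 − 163.163571·sin 22.50184°)/6.032718 = 1.685207
contact ratio ≈ 1.6852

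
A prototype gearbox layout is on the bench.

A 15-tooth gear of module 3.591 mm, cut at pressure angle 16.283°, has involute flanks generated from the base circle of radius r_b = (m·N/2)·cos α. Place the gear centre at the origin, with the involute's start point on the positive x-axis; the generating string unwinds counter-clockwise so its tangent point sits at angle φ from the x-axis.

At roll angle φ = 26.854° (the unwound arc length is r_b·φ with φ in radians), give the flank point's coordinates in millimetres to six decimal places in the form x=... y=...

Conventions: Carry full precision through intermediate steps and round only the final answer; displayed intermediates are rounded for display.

x=28.537641 y=0.867891

single-mesh involute tooth geometry (15T wheel at module 3.591)
pitch radius r_p = m·N/2 = 3.591·15/2 = 26.932500
base radius r_b = r_p·cos α = 26.932500·cos 16.283° = 25.852198
roll angle φ = 26.854° = 0.46869072 rad
x = r_b·(cos φ + φ·sin φ) = 28.537641
y = r_b·(sin φ − φ·cos φ) = 0.867891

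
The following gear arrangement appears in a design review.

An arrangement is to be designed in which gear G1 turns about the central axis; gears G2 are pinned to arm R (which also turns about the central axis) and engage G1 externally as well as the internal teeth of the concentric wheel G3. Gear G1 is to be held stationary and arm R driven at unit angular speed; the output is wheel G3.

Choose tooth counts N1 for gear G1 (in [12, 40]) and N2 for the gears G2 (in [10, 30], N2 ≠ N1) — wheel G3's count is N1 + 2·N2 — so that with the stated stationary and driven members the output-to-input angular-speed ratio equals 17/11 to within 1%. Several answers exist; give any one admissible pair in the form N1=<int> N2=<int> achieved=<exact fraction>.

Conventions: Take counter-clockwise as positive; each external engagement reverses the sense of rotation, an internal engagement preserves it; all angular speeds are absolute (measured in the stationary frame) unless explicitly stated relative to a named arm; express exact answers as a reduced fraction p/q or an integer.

topology: planetary set — design target 17/11, arm = carrier (Willis)
Willis with ω_sun = 0: ω_ring/ω_arm = (N1+N3)/N3; set equal to 17/11  ⇒  N3/N1 = 1/(17/11 − 1) = 11/6
N3 = N1 + 2·N2  ⇒  N2/N1 = (N3/N1 − 1)/2 = (11/6 − 1)/2 = 5/12
smallest multiple with N1 ≥ 12 and N2 ≥ 10: k = 2  ⇒  N1 = 2·12 = 24, N2 = 2·5 = 10 (N1 ≤ 40, N2 ≤ 30, N2 ≠ N1 ✓), N3 = 24 + 2·10 = 44
check: (N1+N3)/N3 with N1 = 24, N3 = 44 gives 17/11; |achieved − target| = 0 ≤ 17/1100 ✓

N1=24 N2=10 achieved=17/11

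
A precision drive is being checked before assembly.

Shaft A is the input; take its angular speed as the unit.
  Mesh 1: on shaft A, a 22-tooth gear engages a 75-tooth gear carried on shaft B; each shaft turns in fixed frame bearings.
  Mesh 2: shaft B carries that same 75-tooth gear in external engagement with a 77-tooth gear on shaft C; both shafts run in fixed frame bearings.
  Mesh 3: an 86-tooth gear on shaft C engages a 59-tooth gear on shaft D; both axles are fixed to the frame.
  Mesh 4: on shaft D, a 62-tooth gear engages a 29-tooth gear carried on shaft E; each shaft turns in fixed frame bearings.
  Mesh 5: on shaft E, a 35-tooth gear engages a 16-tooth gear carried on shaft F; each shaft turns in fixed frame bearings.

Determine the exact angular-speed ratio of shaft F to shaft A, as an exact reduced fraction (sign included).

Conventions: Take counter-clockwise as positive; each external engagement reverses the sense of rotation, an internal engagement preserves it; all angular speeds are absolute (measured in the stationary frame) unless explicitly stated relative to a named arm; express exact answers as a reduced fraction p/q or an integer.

-6665/3422

class = fixed-axis compound train [5 meshes; 5 ratios multiply, 5 sense flips]
mesh 1 [22T→75T]: running ratio 22/75, sense −
mesh 2 [75T→77T]: running ratio 2/7, sense +
mesh 3 [86T→59T]: running ratio 172/413, sense −
mesh 4 [62T→29T]: running ratio 10664/11977, sense +
mesh 5 [35T→16T]: running ratio 6665/3422, sense −
ω_out/ω_in = -6665/3422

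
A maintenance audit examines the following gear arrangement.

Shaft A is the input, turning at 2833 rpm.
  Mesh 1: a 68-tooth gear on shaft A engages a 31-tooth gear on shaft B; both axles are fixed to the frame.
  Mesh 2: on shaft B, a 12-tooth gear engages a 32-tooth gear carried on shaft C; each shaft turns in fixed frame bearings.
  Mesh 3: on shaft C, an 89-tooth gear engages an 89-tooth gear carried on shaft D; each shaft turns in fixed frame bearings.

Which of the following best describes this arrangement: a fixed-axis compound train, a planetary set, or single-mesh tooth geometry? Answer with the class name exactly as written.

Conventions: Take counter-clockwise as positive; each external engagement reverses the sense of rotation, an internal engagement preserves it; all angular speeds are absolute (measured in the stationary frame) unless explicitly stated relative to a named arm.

recognized (4 fixed axles, 3 meshes): fixed-axis compound train
classification: fixed-axis compound train

fixed-axis compound train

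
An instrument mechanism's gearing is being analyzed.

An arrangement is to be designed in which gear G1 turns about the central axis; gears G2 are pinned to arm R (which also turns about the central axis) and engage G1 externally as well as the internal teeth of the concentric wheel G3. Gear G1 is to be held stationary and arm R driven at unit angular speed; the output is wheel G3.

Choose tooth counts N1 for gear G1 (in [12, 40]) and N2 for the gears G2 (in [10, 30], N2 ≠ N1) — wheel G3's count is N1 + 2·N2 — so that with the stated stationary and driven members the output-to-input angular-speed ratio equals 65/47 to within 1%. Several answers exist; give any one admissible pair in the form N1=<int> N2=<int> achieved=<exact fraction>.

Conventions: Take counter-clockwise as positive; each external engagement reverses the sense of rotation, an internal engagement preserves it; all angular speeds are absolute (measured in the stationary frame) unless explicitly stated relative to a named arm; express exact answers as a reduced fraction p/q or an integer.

class = planetary set [ratio 65/47 wanted; Willis about the carrier]
Willis with ω_sun = 0: ω_ring/ω_arm = (N1+N3)/N3; set equal to 65/47  ⇒  N3/N1 = 1/(65/47 − 1) = 47/18
N3 = N1 + 2·N2  ⇒  N2/N1 = (N3/N1 − 1)/2 = (47/18 − 1)/2 = 29/36
smallest multiple with N1 ≥ 12 and N2 ≥ 10: k = 1  ⇒  N1 = 1·36 = 36, N2 = 1·29 = 29 (N1 ≤ 40, N2 ≤ 30, N2 ≠ N1 ✓), N3 = 36 + 2·29 = 94
check: (N1+N3)/N3 with N1 = 36, N3 = 94 gives 65/47; |achieved − target| = 0 ≤ 13/940 ✓

N1=36 N2=29 achieved=65/47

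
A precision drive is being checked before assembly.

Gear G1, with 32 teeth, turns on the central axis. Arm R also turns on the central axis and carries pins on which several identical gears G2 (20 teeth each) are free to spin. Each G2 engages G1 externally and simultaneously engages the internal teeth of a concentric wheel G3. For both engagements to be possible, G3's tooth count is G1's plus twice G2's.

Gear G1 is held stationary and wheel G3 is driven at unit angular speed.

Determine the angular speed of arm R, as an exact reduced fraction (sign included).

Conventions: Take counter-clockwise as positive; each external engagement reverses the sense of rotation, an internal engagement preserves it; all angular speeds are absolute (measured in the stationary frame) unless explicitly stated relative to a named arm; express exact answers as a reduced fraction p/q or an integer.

class = planetary set [G3 = 32+2·20 = 72; Willis about the carrier]
ring teeth: 32 + 2·20 = 72
32(ω_sun−ω_arm) = −72(ω_ring−ω_arm),  ω_sun = 0, ω_ring = 1
32(0−ω_arm) = −72(1−ω_arm)  ⇒  104·ω_arm = 72  ⇒  ω_arm = 9/13
exact speed ratio = 9/13

9/13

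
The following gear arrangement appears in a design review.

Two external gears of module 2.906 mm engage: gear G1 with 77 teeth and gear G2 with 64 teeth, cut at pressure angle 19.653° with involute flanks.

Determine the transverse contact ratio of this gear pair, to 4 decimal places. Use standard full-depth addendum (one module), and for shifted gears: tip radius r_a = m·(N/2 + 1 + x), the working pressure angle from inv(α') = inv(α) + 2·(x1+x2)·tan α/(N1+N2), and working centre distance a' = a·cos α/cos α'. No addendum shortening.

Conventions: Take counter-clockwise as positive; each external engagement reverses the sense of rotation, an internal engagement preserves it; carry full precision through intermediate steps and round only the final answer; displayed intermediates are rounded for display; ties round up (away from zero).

1.8286

recognized (one external pair, fixed centres): single-mesh tooth geometry, m = 2.906, N1 = 77, N2 = 64
base radii: r_b1 = 105.363568, r_b2 = 87.574914
tip radii: r_a1 = 114.787000, r_a2 = 95.898000
no profile shift: α' = α, a' = a
action lengths: √(r_a1²−r_b1²) = 45.547491, √(r_a2²−r_b2²) = 39.077627
base pitch p_b = π·m·cos α = 8.597647
CR = (45.547491 + 39.077627 − 204.873000·sin 19.65300°)/8.597647 = 1.828599
contact ratio ≈ 1.8286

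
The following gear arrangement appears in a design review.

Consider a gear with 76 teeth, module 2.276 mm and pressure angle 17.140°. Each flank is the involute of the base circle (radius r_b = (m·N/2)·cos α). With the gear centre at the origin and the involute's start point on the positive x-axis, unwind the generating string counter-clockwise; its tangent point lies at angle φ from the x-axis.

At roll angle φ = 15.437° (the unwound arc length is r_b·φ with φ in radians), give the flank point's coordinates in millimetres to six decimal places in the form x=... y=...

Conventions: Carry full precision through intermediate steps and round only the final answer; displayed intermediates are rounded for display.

single-mesh involute tooth geometry (76T wheel at module 2.276)
pitch radius r_p = m·N/2 = 2.276·76/2 = 86.488000
base radius r_b = r_p·cos α = 86.488000·cos 17.140° = 82.646852
roll angle φ = 15.437° = 0.26942648 rad
x = r_b·(cos φ + φ·sin φ) = 85.592327
y = r_b·(sin φ − φ·cos φ) = 0.534897

x=85.592327 y=0.534897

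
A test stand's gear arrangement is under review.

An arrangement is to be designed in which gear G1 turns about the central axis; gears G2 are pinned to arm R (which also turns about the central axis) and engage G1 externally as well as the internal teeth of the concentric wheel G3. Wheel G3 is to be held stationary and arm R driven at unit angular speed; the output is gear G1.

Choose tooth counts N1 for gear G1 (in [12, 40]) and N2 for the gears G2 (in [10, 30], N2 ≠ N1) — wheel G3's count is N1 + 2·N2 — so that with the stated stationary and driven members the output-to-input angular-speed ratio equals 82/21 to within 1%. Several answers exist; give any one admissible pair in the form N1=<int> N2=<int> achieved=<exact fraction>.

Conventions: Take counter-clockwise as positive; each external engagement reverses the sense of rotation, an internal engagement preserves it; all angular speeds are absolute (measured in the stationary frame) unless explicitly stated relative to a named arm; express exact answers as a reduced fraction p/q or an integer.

N1=21 N2=20 achieved=82/21

planetary set to be sized for 82/21 (Willis relation)
Willis with ω_ring = 0: ω_sun/ω_arm = (N1+N3)/N1; set equal to 82/21  ⇒  N3/N1 = 82/21 − 1 = 61/21
N3 = N1 + 2·N2  ⇒  N2/N1 = (N3/N1 − 1)/2 = (61/21 − 1)/2 = 20/21
smallest multiple with N1 ≥ 12 and N2 ≥ 10: k = 1  ⇒  N1 = 1·21 = 21, N2 = 1·20 = 20 (N1 ≤ 40, N2 ≤ 30, N2 ≠ N1 ✓), N3 = 21 + 2·20 = 61
check: (N1+N3)/N1 with N1 = 21, N3 = 61 gives 82/21; |achieved − target| = 0 ≤ 41/1050 ✓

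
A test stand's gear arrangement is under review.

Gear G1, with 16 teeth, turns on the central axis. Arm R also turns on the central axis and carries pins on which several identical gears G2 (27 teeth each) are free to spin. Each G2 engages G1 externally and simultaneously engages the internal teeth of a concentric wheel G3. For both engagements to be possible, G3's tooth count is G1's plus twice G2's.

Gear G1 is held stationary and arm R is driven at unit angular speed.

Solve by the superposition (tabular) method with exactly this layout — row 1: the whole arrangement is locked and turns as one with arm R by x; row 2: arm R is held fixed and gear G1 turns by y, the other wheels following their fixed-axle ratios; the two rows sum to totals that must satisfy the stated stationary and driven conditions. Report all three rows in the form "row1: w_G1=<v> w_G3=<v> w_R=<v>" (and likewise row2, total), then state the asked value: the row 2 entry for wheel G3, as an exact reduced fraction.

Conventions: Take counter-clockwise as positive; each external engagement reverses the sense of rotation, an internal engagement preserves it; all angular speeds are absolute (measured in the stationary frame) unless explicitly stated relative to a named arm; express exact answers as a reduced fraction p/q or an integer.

row1: w_G1=1 w_G3=1 w_R=1
row2: w_G1=-1 w_G3=8/35 w_R=0
total: w_G1=0 w_G3=43/35 w_R=1
asked value: 8/35

recognized (axles ride arm R): planetary set, 16/27/70 teeth
row 1: whole set turns with the arm by x
row 2 — arm fixed, fixed-axis ratios: sun y, ring −(16/70)·y, arm 0
boundary: total ω_sun = x + y = 0 and total ω_arm = x = 1  ⇒  y = -1, x = 1
row 2 ring = −(16/70)·(-1) = 8/35
totals (row 1 + row 2): sun 1 + (-1) = 0, ring 1 + 8/35 = 43/35, arm 1 + 0 = 1
asked cell (row2, ring) = 8/35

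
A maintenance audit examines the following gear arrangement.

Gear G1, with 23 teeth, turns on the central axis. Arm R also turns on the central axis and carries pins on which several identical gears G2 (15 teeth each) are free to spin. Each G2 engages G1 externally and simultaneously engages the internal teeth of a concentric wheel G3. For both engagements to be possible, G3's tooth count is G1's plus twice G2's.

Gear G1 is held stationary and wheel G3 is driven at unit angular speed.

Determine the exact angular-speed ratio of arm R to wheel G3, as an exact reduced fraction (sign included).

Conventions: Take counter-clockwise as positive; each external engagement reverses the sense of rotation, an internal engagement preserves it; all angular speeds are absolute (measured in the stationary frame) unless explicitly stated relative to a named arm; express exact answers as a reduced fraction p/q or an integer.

53/76

planetary set (23T centre, 15T on arm, 53T internal) — Willis relation
ring teeth: 23 + 2·15 = 53
23(ω_sun−ω_arm) = −53(ω_ring−ω_arm),  ω_sun = 0, ω_ring = 1
23(0−ω_arm) = −53(1−ω_arm)  ⇒  76·ω_arm = 53  ⇒  ω_arm = 53/76
ω_out/ω_in = 53/76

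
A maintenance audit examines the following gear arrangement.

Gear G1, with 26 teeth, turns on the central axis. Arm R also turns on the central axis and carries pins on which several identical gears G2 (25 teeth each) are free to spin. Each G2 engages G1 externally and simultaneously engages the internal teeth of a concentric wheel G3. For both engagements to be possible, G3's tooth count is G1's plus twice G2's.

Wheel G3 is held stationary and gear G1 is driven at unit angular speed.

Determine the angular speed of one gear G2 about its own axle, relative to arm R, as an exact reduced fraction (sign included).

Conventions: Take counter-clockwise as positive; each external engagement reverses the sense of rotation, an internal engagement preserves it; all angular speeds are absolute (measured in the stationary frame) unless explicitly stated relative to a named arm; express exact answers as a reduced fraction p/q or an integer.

-988/1275

class = planetary set [G3 = 26+2·25 = 76; Willis about the carrier]
ring teeth: 26 + 2·25 = 76
26(ω_sun−ω_arm) = −76(ω_ring−ω_arm),  ω_ring = 0, ω_sun = 1
26(1−ω_arm) = −76(0−ω_arm)  ⇒  102·ω_arm = 26  ⇒  ω_arm = 13/51
sun–planet mesh: 26·(1−13/51) = −25·(ω_p−ω_arm)  ⇒  ω_p−ω_arm = -988/1275
exact speed ratio = -988/1275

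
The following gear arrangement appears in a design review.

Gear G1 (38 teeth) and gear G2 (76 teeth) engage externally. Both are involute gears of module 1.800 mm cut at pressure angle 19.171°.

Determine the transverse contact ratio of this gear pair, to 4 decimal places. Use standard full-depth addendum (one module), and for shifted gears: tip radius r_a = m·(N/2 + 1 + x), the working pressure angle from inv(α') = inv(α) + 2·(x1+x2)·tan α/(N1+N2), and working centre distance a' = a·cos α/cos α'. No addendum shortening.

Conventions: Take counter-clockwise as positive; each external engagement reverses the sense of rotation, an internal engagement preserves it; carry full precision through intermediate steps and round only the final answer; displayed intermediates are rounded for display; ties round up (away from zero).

topology: single-mesh involute geometry — m = 1.800, 38T/76T pair
base radii: r_b1 = 32.303360, r_b2 = 64.606721
tip radii: r_a1 = 36.000000, r_a2 = 70.200000
no profile shift: α' = α, a' = a
action lengths: √(r_a1²−r_b1²) = 15.890025, √(r_a2²−r_b2²) = 27.459272
base pitch p_b = π·m·cos α = 5.341263
CR = (15.890025 + 27.459272 − 102.600000·sin 19.17100°)/5.341263 = 1.807929
contact ratio ≈ 1.8079

1.8079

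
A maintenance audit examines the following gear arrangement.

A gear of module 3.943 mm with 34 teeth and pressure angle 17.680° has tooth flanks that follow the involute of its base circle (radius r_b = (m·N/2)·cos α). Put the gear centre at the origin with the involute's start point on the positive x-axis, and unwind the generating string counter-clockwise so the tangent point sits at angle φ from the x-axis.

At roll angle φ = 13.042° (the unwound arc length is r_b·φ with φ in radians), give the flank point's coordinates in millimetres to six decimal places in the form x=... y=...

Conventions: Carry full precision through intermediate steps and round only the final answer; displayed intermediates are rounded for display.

class = single-mesh tooth geometry [base-circle involute, m = 3.943, 34T]
pitch radius r_p = m·N/2 = 3.943·34/2 = 67.031000
base radius r_b = r_p·cos α = 67.031000·cos 17.680° = 63.864962
roll angle φ = 13.042° = 0.22762584 rad
x = r_b·(cos φ + φ·sin φ) = 65.498126
y = r_b·(sin φ − φ·cos φ) = 0.249778

x=65.498126 y=0.249778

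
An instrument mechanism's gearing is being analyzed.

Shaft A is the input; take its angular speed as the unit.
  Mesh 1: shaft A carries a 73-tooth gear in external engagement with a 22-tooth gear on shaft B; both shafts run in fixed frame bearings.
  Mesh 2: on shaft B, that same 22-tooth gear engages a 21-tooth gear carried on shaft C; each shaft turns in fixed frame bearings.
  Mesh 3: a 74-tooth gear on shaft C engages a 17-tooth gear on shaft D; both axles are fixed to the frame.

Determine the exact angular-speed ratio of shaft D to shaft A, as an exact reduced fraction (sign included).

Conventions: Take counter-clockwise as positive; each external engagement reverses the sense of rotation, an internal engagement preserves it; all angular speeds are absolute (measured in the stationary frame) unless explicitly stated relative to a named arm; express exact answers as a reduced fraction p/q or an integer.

class = fixed-axis compound train [3 meshes; 3 ratios multiply, 3 sense flips]
mesh 1 [73T→22T]: running ratio 73/22, sense −
mesh 2 [22T→21T]: running ratio 73/21, sense +
mesh 3 [74T→17T]: running ratio 5402/357, sense −
ω_out/ω_in = -5402/357

-5402/357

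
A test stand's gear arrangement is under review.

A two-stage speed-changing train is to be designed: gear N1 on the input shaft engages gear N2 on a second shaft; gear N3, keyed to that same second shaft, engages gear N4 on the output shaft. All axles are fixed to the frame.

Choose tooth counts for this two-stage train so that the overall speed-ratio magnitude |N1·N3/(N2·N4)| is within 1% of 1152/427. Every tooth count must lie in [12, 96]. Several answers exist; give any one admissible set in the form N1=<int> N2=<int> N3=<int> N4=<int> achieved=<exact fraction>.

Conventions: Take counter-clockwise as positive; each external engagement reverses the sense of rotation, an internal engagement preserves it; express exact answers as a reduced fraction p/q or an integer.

2-stage fixed-axis compound train for ratio 1152/427
target = 1152/427 in lowest terms: an exact hit needs N1·N3 = k·1152 and N2·N4 = k·427 for one integer k, every count in [12, 96]; additionally prefer no 1:1 stage (N1 ≠ N2, N3 ≠ N4)
k = 1: no 1:1-free in-range split of k·1152 and k·427 into factor pairs; take k = 2
k = 2: N1·N3 = 2304 = 24·96, N2·N4 = 854 = 14·61
achieved = 24·96/(14·61) = 1152/427; |achieved − target| = 0 ≤ 288/10675 ✓

N1=24 N2=14 N3=96 N4=61 achieved=1152/427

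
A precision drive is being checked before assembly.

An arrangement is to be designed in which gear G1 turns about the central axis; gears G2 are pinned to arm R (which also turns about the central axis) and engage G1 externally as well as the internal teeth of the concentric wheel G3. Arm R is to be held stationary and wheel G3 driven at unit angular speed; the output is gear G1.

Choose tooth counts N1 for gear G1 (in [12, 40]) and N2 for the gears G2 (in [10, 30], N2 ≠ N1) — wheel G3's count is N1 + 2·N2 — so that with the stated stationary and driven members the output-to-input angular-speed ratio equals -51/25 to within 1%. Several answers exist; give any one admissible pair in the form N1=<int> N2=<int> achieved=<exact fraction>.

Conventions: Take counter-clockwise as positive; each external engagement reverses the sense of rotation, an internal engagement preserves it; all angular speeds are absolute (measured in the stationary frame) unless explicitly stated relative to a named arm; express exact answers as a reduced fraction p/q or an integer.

design class (target -51/25): planetary set
Willis with ω_arm = 0: ω_sun/ω_ring = −N3/N1; set equal to -51/25  ⇒  N3/N1 = −(-51/25) = 51/25
N3 = N1 + 2·N2  ⇒  N2/N1 = (N3/N1 − 1)/2 = (51/25 − 1)/2 = 13/25
smallest multiple with N1 ≥ 12 and N2 ≥ 10: k = 1  ⇒  N1 = 1·25 = 25, N2 = 1·13 = 13 (N1 ≤ 40, N2 ≤ 30, N2 ≠ N1 ✓), N3 = 25 + 2·13 = 51
check: −N3/N1 with N1 = 25, N3 = 51 gives -51/25; |achieved − target| = 0 ≤ 51/2500 ✓

N1=25 N2=13 achieved=-51/25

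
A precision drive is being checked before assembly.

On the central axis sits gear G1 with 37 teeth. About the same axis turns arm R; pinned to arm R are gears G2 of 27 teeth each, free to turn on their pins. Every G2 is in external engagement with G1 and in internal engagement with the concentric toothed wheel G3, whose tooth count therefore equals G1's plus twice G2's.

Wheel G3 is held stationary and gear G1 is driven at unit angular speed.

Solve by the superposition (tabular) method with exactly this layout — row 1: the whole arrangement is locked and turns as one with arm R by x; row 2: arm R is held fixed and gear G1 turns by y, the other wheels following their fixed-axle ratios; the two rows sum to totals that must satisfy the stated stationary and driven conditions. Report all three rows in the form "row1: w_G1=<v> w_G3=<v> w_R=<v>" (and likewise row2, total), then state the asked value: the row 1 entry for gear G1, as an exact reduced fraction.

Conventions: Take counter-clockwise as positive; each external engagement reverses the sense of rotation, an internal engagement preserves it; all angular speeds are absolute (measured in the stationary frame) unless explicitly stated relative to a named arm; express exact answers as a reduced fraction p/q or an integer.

recognized (axles ride arm R): planetary set, 37/27/91 teeth
row 1: whole set turns with the arm by x
row 2 (arm held, sun turns y): ω_ring = −(37/91)·y, ω_arm = 0
boundary: total ω_ring = x − (37/91)·y = 0 and total ω_sun = x + y = 1  ⇒  y = 91/128, x = 37/128
row 2 ring = −(37/91)·91/128 = -37/128
totals (row 1 + row 2): sun 37/128 + 91/128 = 1, ring 37/128 + (-37/128) = 0, arm 37/128 + 0 = 37/128
asked cell (row1, sun) = 37/128

row1: w_G1=37/128 w_G3=37/128 w_R=37/128
row2: w_G1=91/128 w_G3=-37/128 w_R=0
total: w_G1=1 w_G3=0 w_R=37/128
asked value: 37/128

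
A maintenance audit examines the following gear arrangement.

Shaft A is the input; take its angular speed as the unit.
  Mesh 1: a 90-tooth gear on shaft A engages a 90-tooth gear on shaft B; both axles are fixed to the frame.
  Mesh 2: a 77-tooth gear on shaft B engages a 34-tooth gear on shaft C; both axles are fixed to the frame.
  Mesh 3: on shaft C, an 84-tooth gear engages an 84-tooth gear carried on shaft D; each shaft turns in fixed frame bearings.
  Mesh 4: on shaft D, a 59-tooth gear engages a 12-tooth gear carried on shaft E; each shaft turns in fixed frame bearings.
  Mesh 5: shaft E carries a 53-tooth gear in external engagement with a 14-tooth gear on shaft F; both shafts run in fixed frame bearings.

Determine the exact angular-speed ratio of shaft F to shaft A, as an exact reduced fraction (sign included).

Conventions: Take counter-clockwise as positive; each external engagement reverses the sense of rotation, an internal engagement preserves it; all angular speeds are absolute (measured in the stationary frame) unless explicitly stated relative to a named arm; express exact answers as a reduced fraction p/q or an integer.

class = fixed-axis compound train [5 meshes; 5 ratios multiply, 5 sense flips]
mesh 1 [90T→90T]: running ratio 1, sense −
mesh 2 [77T→34T]: running ratio 77/34, sense +
mesh 3 [84T→84T]: running ratio 77/34, sense −
mesh 4 [59T→12T]: running ratio 4543/408, sense +
mesh 5 [53T→14T]: running ratio 34397/816, sense −
ω_out/ω_in = -34397/816

-34397/816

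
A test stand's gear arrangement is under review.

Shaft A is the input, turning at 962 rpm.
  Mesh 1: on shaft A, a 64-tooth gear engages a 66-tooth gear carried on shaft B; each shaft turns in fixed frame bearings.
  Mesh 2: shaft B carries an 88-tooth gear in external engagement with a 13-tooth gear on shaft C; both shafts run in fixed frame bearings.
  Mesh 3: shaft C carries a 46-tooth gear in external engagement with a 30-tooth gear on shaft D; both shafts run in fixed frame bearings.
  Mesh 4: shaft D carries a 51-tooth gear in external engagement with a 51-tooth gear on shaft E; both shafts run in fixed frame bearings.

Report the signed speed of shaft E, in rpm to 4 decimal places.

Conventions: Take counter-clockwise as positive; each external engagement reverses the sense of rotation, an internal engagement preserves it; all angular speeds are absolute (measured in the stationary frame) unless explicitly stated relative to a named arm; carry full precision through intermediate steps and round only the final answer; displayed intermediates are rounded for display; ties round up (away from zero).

class = fixed-axis compound train [4 meshes; 4 ratios multiply, 4 sense flips]
mesh 1 [64T→66T]: ω = 962.0000×64/66 = 932.8485 rpm, sense flips to −
mesh 2 [88T→13T]: ω = 932.8485×88/13 = 6314.6667 rpm, sense flips to +
mesh 3 [46T→30T]: ω = 6314.6667×46/30 = 9682.4889 rpm, sense flips to −
mesh 4 [51T→51T]: ω = 9682.4889×51/51 = 9682.4889 rpm, sense flips to +
signed output speed = +9682.4889 rpm

+9682.4889 rpm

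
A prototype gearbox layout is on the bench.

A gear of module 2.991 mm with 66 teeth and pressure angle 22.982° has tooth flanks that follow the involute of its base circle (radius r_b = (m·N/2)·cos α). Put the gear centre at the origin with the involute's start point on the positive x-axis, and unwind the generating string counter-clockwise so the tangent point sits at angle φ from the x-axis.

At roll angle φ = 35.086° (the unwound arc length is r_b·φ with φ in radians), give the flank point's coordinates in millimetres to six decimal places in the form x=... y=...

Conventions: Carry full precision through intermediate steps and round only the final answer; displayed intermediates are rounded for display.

x=106.341966 y=6.698118

single-mesh involute tooth geometry (66T wheel at module 2.991)
pitch radius r_p = m·N/2 = 2.991·66/2 = 98.703000
base radius r_b = r_p·cos α = 98.703000·cos 22.982° = 90.868702
roll angle φ = 35.086° = 0.61236622 rad
x = r_b·(cos φ + φ·sin φ) = 106.341966
y = r_b·(sin φ − φ·cos φ) = 6.698118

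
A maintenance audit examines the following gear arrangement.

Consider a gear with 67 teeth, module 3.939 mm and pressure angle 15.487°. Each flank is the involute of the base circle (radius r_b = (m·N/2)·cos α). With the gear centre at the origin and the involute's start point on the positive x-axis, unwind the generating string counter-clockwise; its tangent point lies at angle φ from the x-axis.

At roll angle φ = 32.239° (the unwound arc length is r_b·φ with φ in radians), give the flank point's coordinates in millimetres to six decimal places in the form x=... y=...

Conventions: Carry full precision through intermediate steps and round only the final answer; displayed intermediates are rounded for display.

class = single-mesh tooth geometry [base-circle involute, m = 3.939, 67T]
pitch radius r_p = m·N/2 = 3.939·67/2 = 131.956500
base radius r_b = r_p·cos α = 131.956500·cos 15.487° = 127.165300
roll angle φ = 32.239° = 0.56267670 rad
x = r_b·(cos φ + φ·sin φ) = 145.730332
y = r_b·(sin φ − φ·cos φ) = 7.314950

x=145.730332 y=7.314950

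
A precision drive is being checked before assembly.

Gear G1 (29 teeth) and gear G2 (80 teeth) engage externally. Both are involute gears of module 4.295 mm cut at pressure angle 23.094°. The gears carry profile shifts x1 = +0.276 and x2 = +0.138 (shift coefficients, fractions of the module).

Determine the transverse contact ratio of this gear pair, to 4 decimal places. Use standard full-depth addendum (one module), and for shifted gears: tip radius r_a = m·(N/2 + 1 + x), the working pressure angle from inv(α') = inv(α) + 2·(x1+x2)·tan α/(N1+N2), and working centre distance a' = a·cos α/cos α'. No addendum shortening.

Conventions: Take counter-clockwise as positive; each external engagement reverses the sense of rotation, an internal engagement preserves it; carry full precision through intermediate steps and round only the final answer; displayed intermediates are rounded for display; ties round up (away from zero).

topology: single-mesh involute geometry — m = 4.295, 29T/80T pair
base radii: r_b1 = 57.286742, r_b2 = 158.032391
tip radii: r_a1 = 67.757920, r_a2 = 176.687710
inv(α') = inv(23.094°) + 2·(+0.276+0.138)·tan α/(29+80) = 0.02658521  ⇒  α' = 24.06787°
a' = a·cos α / cos α' = 234.0775·cos 23.094°/cos 24.06787° = 235.820663
action lengths: √(r_a1²−r_b1²) = 36.185148, √(r_a2²−r_b2²) = 79.020949
base pitch p_b = π·m·cos α = 12.411835
CR = (36.185148 + 79.020949 − 235.820663·sin 24.06787°)/12.411835 = 1.533543
contact ratio ≈ 1.5335

1.5335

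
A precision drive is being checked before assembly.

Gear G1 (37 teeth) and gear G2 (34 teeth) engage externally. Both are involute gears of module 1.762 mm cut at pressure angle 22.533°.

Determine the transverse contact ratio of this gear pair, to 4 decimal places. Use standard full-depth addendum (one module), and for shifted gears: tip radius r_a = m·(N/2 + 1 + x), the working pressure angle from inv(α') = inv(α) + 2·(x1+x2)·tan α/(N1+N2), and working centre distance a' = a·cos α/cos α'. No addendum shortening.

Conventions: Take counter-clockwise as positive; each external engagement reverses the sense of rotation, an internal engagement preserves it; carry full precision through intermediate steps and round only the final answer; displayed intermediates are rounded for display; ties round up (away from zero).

topology: single-mesh involute geometry — m = 1.762, 37T/34T pair
base radii: r_b1 = 30.108511, r_b2 = 27.667281
tip radii: r_a1 = 34.359000, r_a2 = 31.716000
no profile shift: α' = α, a' = a
action lengths: √(r_a1²−r_b1²) = 16.553502, √(r_a2²−r_b2²) = 15.505684
base pitch p_b = π·m·cos α = 5.112902
CR = (16.553502 + 15.505684 − 62.551000·sin 22.53300°)/5.112902 = 1.582012
contact ratio ≈ 1.5820

1.5820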